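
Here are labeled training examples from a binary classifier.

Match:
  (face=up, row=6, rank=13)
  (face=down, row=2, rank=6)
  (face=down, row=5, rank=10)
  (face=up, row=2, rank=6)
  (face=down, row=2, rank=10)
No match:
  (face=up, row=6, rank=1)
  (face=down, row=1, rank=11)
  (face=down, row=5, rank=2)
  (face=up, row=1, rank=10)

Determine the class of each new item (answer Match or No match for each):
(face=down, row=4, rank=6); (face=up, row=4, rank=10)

Match, Match

A rule that fits every label: row ≥ 2 AND rank ≥ 6 — true of each 'Match' example, false of each 'No match' one.
(face=down, row=4, rank=6): Match (row = 4, rank = 6).
(face=up, row=4, rank=10): Match (row = 4, rank = 10).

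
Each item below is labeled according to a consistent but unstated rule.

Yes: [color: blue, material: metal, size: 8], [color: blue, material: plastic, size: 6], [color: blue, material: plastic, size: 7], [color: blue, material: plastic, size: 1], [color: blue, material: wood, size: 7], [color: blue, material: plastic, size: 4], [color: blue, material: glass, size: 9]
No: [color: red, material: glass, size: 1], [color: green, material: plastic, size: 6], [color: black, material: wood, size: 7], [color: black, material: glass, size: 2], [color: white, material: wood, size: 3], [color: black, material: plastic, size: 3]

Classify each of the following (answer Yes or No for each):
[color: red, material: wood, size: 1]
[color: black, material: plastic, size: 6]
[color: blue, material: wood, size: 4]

Comparing the two groups points to one rule — color is blue.
[color: red, material: wood, size: 1]: color is red — doesn't match, so No. [color: black, material: plastic, size: 6]: color is black — doesn't match, so No. [color: blue, material: wood, size: 4]: color is blue — passes, so Yes.

No, No, Yes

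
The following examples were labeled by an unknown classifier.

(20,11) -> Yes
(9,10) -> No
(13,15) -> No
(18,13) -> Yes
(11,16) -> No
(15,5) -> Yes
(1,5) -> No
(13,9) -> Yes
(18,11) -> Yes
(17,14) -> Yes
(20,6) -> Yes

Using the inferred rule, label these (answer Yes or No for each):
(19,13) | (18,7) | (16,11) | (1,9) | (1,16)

Yes, Yes, Yes, No, No

Rule: first > second. This holds for each 'Yes' example and fails for each 'No' one.
(19,13): 19 > 13 — passes, so Yes. (18,7): 18 > 7 — passes, so Yes. (16,11): 16 > 11 — passes, so Yes. (1,9): 1 < 9 — doesn't match, so No. (1,16): 1 < 16 — doesn't match, so No.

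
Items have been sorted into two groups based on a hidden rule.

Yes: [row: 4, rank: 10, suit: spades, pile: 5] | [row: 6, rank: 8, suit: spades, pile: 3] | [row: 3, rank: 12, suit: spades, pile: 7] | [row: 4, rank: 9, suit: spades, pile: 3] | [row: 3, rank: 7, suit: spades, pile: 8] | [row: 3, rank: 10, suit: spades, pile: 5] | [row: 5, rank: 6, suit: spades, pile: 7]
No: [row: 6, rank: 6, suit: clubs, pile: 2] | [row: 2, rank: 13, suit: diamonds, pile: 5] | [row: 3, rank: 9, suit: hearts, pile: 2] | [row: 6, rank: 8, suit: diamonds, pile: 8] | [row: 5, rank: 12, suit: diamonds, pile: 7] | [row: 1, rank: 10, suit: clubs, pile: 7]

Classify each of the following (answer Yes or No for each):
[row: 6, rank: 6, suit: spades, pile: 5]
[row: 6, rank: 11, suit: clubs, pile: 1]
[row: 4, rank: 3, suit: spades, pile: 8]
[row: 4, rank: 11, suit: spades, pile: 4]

Yes, No, Yes, Yes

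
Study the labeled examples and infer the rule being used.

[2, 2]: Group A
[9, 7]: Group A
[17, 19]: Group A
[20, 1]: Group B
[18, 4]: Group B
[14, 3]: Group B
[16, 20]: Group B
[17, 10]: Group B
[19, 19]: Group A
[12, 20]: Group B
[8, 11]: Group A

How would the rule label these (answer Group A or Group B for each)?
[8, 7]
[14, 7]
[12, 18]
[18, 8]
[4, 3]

The common property of the 'Group A' items is: |first − second| ≤ 3. No 'Group B' item has it.
[8, 7]: Group A (|8−7| = 1). [14, 7]: Group B (|14−7| = 7). [12, 18]: Group B (|12−18| = 6). [18, 8]: Group B (|18−8| = 10). [4, 3]: Group A (|4−3| = 1).

Group A, Group B, Group B, Group B, Group A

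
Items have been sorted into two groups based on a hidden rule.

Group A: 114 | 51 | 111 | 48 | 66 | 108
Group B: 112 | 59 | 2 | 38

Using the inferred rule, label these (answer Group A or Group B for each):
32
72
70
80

The distinguishing property — multiple of 3 — holds for all the 'Group A' cases and none of the 'Group B' cases.

Group B, Group A, Group B, Group B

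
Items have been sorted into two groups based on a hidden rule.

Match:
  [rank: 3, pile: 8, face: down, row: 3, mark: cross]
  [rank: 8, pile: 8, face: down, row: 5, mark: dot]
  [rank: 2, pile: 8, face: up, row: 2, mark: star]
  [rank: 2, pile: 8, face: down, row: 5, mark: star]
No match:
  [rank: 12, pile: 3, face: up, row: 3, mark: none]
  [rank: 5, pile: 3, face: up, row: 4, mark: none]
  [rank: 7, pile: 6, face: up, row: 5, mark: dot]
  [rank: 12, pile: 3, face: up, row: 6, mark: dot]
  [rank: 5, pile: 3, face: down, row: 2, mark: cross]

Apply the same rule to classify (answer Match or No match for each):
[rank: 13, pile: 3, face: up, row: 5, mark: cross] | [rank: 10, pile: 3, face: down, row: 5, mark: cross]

The classifier is using: pile = 8.

No match, No match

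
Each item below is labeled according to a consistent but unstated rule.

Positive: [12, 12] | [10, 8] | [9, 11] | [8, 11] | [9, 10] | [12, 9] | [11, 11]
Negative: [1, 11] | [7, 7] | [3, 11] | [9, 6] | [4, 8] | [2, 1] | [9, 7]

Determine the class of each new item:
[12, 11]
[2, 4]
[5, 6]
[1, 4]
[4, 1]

The rule appears to be: sum ≥ 18.

Positive, Negative, Negative, Negative, Negative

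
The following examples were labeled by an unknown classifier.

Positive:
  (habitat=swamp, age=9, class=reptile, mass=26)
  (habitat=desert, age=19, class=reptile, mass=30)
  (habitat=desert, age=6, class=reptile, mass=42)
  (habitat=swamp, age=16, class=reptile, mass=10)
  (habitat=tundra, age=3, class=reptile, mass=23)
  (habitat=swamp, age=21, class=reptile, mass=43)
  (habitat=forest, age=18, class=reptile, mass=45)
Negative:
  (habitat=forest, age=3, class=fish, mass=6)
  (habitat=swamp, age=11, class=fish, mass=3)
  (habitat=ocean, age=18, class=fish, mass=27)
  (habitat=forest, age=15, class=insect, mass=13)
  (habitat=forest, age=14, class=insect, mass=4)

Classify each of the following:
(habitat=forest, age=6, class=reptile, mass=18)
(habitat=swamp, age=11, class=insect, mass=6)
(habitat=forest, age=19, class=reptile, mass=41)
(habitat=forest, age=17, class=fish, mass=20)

Positive, Negative, Positive, Negative

Every 'Positive' example satisfies: class is reptile. None of the 'Negative' examples do.
(habitat=forest, age=6, class=reptile, mass=18): Positive (class is reptile). (habitat=swamp, age=11, class=insect, mass=6): Negative (class is insect). (habitat=forest, age=19, class=reptile, mass=41): Positive (class is reptile). (habitat=forest, age=17, class=fish, mass=20): Negative (class is fish).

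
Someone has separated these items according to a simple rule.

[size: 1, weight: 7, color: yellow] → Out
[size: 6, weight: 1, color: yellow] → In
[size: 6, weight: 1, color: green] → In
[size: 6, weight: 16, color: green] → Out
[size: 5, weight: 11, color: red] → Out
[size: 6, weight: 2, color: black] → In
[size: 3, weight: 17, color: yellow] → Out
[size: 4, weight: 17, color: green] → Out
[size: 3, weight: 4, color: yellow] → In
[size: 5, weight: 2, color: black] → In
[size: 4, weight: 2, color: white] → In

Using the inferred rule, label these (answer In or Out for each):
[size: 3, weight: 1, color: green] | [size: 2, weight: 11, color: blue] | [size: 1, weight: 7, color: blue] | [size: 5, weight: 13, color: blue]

In, Out, Out, Out

The rule appears to be: weight ≤ 4.
[size: 3, weight: 1, color: green]: In (weight = 1).
[size: 2, weight: 11, color: blue]: Out (weight = 11).
[size: 1, weight: 7, color: blue]: Out (weight = 7).
[size: 5, weight: 13, color: blue]: Out (weight = 13).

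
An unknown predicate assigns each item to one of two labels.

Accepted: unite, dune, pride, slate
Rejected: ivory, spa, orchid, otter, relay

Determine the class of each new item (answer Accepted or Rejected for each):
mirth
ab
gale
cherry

Rejected, Rejected, Accepted, Rejected

Checking candidate rules against both groups, what survives is: ends with 'e'.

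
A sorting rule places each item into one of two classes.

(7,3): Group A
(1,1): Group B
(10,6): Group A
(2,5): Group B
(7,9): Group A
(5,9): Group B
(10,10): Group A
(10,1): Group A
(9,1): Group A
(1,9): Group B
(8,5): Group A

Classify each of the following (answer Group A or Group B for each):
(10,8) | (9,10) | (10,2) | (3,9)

Group A, Group A, Group A, Group B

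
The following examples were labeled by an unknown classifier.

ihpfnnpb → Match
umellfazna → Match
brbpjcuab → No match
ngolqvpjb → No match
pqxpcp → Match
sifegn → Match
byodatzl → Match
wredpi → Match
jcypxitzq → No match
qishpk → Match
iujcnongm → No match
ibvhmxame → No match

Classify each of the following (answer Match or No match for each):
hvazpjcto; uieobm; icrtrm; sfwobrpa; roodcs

No match, Match, Match, Match, Match

The common property of the 'Match' items is: even length. No 'No match' item has it.
hvazpjcto — length 9, hence No match.
uieobm — length 6, hence Match.
icrtrm — length 6, hence Match.
sfwobrpa — length 8, hence Match.
roodcs — length 6, hence Match.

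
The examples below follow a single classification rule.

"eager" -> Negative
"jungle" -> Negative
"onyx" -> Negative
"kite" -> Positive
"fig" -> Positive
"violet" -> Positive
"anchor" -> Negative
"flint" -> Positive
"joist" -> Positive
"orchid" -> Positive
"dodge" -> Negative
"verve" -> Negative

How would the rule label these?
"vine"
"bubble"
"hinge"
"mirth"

The pattern is that an item is 'Positive' exactly when: contains 'i'.
"vine": has 'i', qualifies → Positive.
"bubble": no 'i', lacks this property → Negative.
"hinge": has 'i', qualifies → Positive.
"mirth": has 'i', qualifies → Positive.

Positive, Negative, Positive, Positive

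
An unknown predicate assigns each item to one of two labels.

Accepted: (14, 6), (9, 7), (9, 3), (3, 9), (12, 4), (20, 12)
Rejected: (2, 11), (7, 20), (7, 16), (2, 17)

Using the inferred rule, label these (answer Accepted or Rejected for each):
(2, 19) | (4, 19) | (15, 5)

Rejected, Rejected, Accepted

All 'Accepted' examples share one property — sum is even — and every 'Rejected' example lacks it.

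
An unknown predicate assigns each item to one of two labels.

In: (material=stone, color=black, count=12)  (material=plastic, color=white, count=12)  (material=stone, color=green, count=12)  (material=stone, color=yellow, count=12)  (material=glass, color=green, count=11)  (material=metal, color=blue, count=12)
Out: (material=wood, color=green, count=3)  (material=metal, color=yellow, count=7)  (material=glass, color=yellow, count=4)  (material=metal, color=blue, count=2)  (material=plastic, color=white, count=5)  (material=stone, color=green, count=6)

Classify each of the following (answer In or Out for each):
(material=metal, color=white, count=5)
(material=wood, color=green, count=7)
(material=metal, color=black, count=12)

Out, Out, In

Rule: count ≥ 11. This holds for each 'In' example and fails for each 'Out' one.
(material=metal, color=white, count=5): count = 5 — fails this test, so Out. (material=wood, color=green, count=7): count = 7 — fails this test, so Out. (material=metal, color=black, count=12): count = 12 — checks out, so In.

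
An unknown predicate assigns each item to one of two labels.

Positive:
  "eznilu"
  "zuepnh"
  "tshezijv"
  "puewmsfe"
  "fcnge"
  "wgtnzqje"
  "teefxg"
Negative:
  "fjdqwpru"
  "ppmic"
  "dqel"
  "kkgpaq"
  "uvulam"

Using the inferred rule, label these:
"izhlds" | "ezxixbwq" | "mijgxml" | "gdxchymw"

Rule: length ≥ 5 AND contains 'e'. This holds for each 'Positive' example and fails for each 'Negative' one.
"izhlds": length 6, no 'e' — fails the rule, so Negative. "ezxixbwq": length 8, has 'e' — matches, so Positive. "mijgxml": length 7, no 'e' — fails the rule, so Negative. "gdxchymw": length 8, no 'e' — fails the rule, so Negative.

Negative, Positive, Negative, Negative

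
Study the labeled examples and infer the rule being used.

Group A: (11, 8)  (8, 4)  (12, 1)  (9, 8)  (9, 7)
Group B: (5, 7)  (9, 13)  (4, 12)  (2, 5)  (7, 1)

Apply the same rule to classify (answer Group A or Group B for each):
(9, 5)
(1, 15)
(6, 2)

The common property of the 'Group A' items is: first > second AND sum ≥ 12. No 'Group B' item has it.
(9, 5): 9 > 5, 9+5 = 14, meets the rule → Group A.
(1, 15): 1 < 15, 1+15 = 16, fails the rule → Group B.
(6, 2): 6 > 2, 6+2 = 8, fails the rule → Group B.

Group A, Group B, Group B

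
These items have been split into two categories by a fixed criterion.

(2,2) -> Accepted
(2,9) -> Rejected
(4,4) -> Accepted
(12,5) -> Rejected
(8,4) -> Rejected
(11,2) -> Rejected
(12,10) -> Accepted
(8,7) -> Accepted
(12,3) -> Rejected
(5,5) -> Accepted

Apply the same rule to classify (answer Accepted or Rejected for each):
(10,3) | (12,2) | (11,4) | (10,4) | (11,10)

Every 'Accepted' example satisfies: |first − second| ≤ 2. None of the 'Rejected' examples do.
(10,3): |10−3| = 7, does not satisfy this → Rejected.
(12,2): |12−2| = 10, does not satisfy this → Rejected.
(11,4): |11−4| = 7, does not satisfy this → Rejected.
(10,4): |10−4| = 6, does not satisfy this → Rejected.
(11,10): |11−10| = 1, qualifies → Accepted.

Rejected, Rejected, Rejected, Rejected, Accepted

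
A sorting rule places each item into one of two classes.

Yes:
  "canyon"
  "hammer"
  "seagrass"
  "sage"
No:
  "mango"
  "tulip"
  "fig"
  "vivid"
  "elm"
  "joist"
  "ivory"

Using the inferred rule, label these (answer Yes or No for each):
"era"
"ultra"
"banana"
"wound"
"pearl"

No, No, Yes, No, No

Looking at the examples, the only property every 'Yes' case has and every 'No' case lacks is: even length.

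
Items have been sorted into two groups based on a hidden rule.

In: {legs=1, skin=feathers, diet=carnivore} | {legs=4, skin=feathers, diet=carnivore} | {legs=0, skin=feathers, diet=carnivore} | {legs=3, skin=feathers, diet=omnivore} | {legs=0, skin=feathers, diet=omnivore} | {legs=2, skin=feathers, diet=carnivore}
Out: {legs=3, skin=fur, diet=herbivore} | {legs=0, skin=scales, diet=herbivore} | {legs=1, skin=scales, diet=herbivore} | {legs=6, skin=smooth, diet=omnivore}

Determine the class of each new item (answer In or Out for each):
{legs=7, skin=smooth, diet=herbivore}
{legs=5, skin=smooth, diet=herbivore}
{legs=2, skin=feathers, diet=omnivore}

A rule that fits every label: skin is feathers — true of each 'In' example, false of each 'Out' one.

Out, Out, In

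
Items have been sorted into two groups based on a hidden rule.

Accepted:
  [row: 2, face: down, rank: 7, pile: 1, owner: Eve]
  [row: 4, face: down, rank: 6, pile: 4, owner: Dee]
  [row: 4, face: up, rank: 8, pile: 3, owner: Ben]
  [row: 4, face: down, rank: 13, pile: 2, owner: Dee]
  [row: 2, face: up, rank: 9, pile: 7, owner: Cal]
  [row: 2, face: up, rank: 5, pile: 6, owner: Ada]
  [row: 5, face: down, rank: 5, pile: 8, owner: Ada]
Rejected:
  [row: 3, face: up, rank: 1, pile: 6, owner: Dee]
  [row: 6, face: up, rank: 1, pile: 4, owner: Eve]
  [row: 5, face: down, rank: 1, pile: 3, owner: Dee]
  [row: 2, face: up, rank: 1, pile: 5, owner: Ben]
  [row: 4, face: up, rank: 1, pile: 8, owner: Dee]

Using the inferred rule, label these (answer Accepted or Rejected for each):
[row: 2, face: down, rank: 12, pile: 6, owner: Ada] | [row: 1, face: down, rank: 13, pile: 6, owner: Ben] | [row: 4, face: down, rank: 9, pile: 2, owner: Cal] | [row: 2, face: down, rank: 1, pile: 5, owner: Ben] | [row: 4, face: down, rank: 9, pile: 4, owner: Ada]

Accepted, Accepted, Accepted, Rejected, Accepted

The classifier is using: rank ≥ 5.
[row: 2, face: down, rank: 12, pile: 6, owner: Ada]: rank = 12 — qualifies, so Accepted.
[row: 1, face: down, rank: 13, pile: 6, owner: Ben]: rank = 13 — qualifies, so Accepted.
[row: 4, face: down, rank: 9, pile: 2, owner: Cal]: rank = 9 — qualifies, so Accepted.
[row: 2, face: down, rank: 1, pile: 5, owner: Ben]: rank = 1 — does not satisfy this, so Rejected.
[row: 4, face: down, rank: 9, pile: 4, owner: Ada]: rank = 9 — qualifies, so Accepted.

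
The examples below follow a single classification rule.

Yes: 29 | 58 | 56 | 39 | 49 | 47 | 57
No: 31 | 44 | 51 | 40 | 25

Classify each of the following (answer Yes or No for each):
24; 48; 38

No, Yes, Yes

All 'Yes' examples share one property — digit sum ≥ 9 — and every 'No' example lacks it.
24: digit sum 2+4 = 6, does not pass → No.
48: digit sum 4+8 = 12, has this property → Yes.
38: digit sum 3+8 = 11, has this property → Yes.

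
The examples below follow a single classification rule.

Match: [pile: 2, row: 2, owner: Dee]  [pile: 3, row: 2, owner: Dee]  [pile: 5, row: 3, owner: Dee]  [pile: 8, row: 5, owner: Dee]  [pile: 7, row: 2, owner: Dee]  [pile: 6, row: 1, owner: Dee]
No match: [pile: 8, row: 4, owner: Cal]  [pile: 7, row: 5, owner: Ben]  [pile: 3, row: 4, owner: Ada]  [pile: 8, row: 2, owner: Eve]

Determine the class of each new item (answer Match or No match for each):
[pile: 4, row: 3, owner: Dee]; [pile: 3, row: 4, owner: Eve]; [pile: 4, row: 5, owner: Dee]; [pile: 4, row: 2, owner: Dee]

Match, No match, Match, Match

Comparing the two groups points to one rule — owner is Dee.
[pile: 4, row: 3, owner: Dee]: owner is Dee — satisfies this, so Match.
[pile: 3, row: 4, owner: Eve]: owner is Eve — doesn't match, so No match.
[pile: 4, row: 5, owner: Dee]: owner is Dee — satisfies this, so Match.
[pile: 4, row: 2, owner: Dee]: owner is Dee — satisfies this, so Match.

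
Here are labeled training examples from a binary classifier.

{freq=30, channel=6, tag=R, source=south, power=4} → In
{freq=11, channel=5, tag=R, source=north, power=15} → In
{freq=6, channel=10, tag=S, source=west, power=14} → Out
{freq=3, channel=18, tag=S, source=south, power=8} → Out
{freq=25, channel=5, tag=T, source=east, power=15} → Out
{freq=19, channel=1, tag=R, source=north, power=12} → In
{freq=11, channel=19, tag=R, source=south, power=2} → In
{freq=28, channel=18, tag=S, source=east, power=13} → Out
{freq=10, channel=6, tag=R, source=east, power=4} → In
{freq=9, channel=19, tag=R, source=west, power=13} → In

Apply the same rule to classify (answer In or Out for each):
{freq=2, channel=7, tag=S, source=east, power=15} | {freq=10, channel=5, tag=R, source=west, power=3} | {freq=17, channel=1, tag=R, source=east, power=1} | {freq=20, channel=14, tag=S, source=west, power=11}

Out, In, In, Out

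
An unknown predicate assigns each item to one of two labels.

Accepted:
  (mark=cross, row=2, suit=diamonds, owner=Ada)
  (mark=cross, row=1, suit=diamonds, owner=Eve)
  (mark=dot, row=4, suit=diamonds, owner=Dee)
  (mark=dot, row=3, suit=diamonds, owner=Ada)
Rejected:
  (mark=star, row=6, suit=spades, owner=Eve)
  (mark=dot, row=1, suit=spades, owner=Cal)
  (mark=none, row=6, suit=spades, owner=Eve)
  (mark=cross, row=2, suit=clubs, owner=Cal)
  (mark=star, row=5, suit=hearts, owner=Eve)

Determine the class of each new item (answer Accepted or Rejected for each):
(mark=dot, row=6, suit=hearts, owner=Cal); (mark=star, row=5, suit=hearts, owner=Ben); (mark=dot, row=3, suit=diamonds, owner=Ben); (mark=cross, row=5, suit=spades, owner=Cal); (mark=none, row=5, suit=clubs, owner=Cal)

The pattern is that an item is 'Accepted' exactly when: suit is diamonds.
Rejected: (mark=dot, row=6, suit=hearts, owner=Cal), since suit is hearts. Rejected: (mark=star, row=5, suit=hearts, owner=Ben), since suit is hearts. Accepted: (mark=dot, row=3, suit=diamonds, owner=Ben), since suit is diamonds. Rejected: (mark=cross, row=5, suit=spades, owner=Cal), since suit is spades. Rejected: (mark=none, row=5, suit=clubs, owner=Cal), since suit is clubs.

Rejected, Rejected, Accepted, Rejected, Rejected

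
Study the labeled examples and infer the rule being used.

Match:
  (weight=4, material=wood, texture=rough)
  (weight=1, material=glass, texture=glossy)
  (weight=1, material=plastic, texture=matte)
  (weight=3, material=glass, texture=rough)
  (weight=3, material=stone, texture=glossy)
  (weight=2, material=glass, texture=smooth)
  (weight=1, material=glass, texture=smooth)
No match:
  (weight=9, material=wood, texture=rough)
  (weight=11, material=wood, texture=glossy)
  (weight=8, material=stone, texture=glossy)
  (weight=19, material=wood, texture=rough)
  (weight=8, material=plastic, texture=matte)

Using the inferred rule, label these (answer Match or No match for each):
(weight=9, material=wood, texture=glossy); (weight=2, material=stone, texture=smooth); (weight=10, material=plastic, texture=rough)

No match, Match, No match

Rule: weight ≤ 4. This holds for each 'Match' example and fails for each 'No match' one.
(weight=9, material=wood, texture=glossy) — weight = 9, hence No match.
(weight=2, material=stone, texture=smooth) — weight = 2, hence Match.
(weight=10, material=plastic, texture=rough) — weight = 10, hence No match.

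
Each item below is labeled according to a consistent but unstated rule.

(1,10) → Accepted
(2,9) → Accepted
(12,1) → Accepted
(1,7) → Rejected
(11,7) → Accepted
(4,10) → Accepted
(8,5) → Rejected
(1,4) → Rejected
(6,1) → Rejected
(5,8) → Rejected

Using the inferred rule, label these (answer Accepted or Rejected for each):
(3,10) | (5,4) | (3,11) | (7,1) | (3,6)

Accepted, Rejected, Accepted, Rejected, Rejected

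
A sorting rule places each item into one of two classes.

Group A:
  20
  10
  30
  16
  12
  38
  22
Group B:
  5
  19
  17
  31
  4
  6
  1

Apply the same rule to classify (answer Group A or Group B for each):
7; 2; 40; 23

'Group A' ⟺ even AND at least 10.

Group B, Group B, Group A, Group B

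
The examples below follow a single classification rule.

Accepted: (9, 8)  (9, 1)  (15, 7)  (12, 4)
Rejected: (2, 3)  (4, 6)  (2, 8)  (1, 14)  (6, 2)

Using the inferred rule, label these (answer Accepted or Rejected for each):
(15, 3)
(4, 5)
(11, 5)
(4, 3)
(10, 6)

The rule appears to be: first ≥ 7.

Accepted, Rejected, Accepted, Rejected, Accepted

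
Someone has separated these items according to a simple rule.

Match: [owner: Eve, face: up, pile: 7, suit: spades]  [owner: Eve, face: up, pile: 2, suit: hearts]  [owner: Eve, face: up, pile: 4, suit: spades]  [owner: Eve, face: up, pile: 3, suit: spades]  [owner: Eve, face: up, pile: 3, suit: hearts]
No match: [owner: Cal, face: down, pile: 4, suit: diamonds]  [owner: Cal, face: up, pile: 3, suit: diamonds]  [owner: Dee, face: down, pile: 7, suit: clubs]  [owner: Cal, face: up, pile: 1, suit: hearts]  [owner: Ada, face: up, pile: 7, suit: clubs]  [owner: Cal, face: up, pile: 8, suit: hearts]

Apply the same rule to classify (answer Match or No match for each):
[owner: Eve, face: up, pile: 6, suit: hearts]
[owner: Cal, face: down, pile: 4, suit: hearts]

Match, No match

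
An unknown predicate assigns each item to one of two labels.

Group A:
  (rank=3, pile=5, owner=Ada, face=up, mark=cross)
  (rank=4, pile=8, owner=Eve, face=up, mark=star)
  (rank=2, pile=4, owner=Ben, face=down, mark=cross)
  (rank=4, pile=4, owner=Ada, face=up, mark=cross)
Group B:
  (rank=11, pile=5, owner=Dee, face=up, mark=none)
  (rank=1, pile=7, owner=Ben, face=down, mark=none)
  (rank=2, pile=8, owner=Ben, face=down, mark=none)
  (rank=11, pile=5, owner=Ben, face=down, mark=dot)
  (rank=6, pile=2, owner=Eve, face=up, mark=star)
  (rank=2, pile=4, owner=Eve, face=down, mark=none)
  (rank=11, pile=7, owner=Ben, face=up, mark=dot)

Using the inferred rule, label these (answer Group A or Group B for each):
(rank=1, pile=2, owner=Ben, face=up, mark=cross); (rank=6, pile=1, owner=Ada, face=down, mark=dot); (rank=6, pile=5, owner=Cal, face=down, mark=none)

Group A, Group B, Group B

'Group A' ⟺ mark is cross OR rank = 4.
(rank=1, pile=2, owner=Ben, face=up, mark=cross): mark is cross, rank = 1 — qualifies, so Group A. (rank=6, pile=1, owner=Ada, face=down, mark=dot): mark is dot, rank = 6 — does not satisfy this, so Group B. (rank=6, pile=5, owner=Cal, face=down, mark=none): mark is none, rank = 6 — does not satisfy this, so Group B.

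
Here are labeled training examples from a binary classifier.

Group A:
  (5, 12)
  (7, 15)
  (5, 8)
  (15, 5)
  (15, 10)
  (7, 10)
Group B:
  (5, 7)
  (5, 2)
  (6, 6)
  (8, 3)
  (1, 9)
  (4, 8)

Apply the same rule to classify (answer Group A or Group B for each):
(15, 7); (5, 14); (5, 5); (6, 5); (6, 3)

The rule appears to be: sum ≥ 13.

Group A, Group A, Group B, Group B, Group B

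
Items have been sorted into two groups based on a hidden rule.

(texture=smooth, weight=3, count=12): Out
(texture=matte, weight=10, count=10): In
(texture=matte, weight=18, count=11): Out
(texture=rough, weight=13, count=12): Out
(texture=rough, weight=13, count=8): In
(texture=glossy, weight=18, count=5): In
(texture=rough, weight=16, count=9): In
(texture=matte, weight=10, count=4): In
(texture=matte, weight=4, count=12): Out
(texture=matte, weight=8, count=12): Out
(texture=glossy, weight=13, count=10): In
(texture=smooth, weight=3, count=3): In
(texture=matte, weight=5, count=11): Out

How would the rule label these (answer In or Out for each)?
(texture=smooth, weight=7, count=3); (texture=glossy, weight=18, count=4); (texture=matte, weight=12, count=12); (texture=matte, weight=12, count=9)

One predicate separates the groups cleanly: count ≤ 10.
(texture=smooth, weight=7, count=3): count = 3, matches → In. (texture=glossy, weight=18, count=4): count = 4, matches → In. (texture=matte, weight=12, count=12): count = 12, doesn't match → Out. (texture=matte, weight=12, count=9): count = 9, matches → In.

In, In, Out, In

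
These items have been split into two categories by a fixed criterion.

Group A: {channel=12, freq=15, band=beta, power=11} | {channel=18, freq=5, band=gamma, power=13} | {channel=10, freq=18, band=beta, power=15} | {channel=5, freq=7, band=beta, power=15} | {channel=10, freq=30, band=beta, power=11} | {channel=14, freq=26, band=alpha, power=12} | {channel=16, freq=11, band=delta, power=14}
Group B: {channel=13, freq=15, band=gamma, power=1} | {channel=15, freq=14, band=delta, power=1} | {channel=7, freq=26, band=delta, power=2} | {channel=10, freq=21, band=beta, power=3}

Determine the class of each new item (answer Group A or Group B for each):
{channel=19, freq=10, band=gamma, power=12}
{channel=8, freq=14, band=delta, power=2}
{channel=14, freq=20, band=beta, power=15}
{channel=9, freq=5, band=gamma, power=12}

Group A, Group B, Group A, Group A

Rule: power ≥ 11. This holds for each 'Group A' example and fails for each 'Group B' one.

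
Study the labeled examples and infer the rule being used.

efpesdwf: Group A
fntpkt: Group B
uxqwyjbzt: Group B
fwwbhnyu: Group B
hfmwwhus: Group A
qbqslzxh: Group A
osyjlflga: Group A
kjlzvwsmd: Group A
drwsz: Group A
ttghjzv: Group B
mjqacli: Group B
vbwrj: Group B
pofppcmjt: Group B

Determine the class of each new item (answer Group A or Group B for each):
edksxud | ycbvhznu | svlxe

Group A, Group B, Group A

The common property of the 'Group A' items is: contains 's'. No 'Group B' item has it.
edksxud: has 's', matches → Group A.
ycbvhznu: no 's', doesn't match → Group B.
svlxe: has 's', matches → Group A.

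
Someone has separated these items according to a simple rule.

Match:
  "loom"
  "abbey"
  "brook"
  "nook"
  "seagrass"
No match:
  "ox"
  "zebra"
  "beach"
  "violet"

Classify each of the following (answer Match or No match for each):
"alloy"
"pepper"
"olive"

Match, Match, No match

The distinguishing property — has a double letter — holds for all the 'Match' cases and none of the 'No match' cases.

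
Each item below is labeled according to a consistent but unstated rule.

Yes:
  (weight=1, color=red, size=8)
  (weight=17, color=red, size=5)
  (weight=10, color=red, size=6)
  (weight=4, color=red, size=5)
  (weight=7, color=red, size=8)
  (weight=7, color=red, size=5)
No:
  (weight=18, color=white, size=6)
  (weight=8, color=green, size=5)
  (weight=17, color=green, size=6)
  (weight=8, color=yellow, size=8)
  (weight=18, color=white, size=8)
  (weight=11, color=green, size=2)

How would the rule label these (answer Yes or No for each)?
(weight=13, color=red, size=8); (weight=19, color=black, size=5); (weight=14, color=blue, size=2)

Comparing the two groups points to one rule — color is red.
(weight=13, color=red, size=8) → color is red → Yes. (weight=19, color=black, size=5) → color is black → No. (weight=14, color=blue, size=2) → color is blue → No.

Yes, No, No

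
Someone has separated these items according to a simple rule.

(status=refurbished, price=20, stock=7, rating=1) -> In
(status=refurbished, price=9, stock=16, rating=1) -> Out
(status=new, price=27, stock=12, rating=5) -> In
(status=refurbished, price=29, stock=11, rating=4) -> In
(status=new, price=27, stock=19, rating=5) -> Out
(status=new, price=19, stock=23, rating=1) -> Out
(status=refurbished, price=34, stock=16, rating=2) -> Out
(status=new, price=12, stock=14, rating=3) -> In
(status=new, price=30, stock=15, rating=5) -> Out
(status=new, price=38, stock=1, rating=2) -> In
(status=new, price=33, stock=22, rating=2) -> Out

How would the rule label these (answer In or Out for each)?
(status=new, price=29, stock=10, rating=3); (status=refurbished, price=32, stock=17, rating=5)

In, Out

A rule that fits every label: stock ≤ 14 — true of each 'In' example, false of each 'Out' one.
(status=new, price=29, stock=10, rating=3): In (stock = 10). (status=refurbished, price=32, stock=17, rating=5): Out (stock = 17).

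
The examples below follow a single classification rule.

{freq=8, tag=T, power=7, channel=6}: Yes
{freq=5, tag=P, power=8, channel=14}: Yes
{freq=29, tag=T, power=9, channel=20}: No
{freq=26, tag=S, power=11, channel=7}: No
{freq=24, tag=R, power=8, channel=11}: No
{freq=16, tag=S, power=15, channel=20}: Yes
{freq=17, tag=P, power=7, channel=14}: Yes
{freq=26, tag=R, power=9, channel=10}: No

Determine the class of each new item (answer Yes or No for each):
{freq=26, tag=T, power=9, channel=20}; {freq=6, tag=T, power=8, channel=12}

No, Yes

The common property of the 'Yes' items is: freq ≤ 17. No 'No' item has it.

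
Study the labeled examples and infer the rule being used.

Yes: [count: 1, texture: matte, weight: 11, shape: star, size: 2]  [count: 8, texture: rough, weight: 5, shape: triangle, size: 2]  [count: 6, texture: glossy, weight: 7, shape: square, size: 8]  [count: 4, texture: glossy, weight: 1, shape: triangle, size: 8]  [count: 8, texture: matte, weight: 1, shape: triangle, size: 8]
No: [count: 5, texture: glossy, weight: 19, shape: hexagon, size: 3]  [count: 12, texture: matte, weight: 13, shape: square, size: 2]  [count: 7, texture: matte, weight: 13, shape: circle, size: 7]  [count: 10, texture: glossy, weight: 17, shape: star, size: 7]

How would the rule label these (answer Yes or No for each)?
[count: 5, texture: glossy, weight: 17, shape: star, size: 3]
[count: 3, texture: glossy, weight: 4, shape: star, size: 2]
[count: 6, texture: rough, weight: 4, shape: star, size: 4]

The rule appears to be: weight ≤ 11.
[count: 5, texture: glossy, weight: 17, shape: star, size: 3] → weight = 17 → No.
[count: 3, texture: glossy, weight: 4, shape: star, size: 2] → weight = 4 → Yes.
[count: 6, texture: rough, weight: 4, shape: star, size: 4] → weight = 4 → Yes.

No, Yes, Yes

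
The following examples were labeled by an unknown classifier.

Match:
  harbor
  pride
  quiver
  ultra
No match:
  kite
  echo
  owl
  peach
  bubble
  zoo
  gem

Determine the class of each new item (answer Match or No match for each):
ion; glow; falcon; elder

No match, No match, No match, Match

Checking candidate rules against both groups, what survives is: contains 'r'.
ion — no 'r', hence No match. glow — no 'r', hence No match. falcon — no 'r', hence No match. elder — has 'r', hence Match.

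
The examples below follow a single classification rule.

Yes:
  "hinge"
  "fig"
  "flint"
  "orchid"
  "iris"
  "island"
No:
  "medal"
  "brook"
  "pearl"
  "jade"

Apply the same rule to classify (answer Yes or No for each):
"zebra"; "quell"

No, No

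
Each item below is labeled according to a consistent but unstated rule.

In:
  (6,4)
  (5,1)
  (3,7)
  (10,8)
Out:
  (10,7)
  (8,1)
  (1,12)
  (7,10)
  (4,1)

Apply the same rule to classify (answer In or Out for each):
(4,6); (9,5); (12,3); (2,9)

All 'In' examples share one property — sum is even — and every 'Out' example lacks it.
(4,6): 4+6 = 10 — satisfies this, so In.
(9,5): 9+5 = 14 — satisfies this, so In.
(12,3): 12+3 = 15 — does not satisfy this, so Out.
(2,9): 2+9 = 11 — does not satisfy this, so Out.

In, In, Out, Out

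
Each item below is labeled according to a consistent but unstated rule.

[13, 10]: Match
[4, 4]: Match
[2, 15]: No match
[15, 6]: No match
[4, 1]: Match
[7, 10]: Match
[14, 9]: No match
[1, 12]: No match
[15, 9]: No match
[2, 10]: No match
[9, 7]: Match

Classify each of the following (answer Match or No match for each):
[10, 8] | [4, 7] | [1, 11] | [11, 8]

Match, Match, No match, Match

A rule that fits every label: |first − second| ≤ 3 — true of each 'Match' example, false of each 'No match' one.
[10, 8] → |10−8| = 2 → Match. [4, 7] → |4−7| = 3 → Match. [1, 11] → |1−11| = 10 → No match. [11, 8] → |11−8| = 3 → Match.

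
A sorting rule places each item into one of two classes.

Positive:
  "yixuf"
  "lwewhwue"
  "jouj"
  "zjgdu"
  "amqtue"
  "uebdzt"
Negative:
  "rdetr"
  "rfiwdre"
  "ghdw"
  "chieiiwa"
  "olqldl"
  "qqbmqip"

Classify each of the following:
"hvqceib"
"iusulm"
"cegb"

Negative, Positive, Negative

The simplest hypothesis consistent with all the labels is: contains 'u'.
"hvqceib" → no 'u' → Negative. "iusulm" → has 'u' → Positive. "cegb" → no 'u' → Negative.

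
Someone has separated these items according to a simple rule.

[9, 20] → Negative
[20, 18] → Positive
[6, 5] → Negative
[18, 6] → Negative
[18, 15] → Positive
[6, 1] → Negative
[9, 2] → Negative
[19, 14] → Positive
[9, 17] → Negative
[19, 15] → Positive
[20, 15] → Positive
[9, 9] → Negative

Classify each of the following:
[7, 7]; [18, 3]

Negative, Negative

Rule: sum ≥ 33. This holds for each 'Positive' example and fails for each 'Negative' one.
[7, 7]: Negative (7+7 = 14).
[18, 3]: Negative (18+3 = 21).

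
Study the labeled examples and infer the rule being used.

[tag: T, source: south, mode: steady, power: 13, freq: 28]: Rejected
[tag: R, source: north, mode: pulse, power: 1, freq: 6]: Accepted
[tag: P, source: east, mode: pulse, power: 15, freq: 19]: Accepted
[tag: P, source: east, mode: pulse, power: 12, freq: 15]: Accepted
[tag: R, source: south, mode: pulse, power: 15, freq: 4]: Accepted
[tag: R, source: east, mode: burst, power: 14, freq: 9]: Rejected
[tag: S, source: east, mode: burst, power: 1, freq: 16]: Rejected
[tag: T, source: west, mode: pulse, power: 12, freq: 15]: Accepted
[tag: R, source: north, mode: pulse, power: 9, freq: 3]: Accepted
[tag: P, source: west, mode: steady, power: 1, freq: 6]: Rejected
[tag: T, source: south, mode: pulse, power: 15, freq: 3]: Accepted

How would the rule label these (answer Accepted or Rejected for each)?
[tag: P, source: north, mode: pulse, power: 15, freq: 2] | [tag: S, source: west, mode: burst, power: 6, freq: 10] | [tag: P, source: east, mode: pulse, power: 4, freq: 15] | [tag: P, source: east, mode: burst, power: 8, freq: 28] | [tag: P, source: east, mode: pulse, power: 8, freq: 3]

'Accepted' ⟺ mode is pulse.
[tag: P, source: north, mode: pulse, power: 15, freq: 2]: mode is pulse — matches, so Accepted.
[tag: S, source: west, mode: burst, power: 6, freq: 10]: mode is burst — does not satisfy this, so Rejected.
[tag: P, source: east, mode: pulse, power: 4, freq: 15]: mode is pulse — matches, so Accepted.
[tag: P, source: east, mode: burst, power: 8, freq: 28]: mode is burst — does not satisfy this, so Rejected.
[tag: P, source: east, mode: pulse, power: 8, freq: 3]: mode is pulse — matches, so Accepted.

Accepted, Rejected, Accepted, Rejected, Accepted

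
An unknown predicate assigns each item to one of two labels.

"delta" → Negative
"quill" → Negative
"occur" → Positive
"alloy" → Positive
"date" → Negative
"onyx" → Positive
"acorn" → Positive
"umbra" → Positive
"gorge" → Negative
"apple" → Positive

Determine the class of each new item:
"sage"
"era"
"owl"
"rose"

The common property of the 'Positive' items is: starts with a vowel. No 'Negative' item has it.

Negative, Positive, Positive, Negative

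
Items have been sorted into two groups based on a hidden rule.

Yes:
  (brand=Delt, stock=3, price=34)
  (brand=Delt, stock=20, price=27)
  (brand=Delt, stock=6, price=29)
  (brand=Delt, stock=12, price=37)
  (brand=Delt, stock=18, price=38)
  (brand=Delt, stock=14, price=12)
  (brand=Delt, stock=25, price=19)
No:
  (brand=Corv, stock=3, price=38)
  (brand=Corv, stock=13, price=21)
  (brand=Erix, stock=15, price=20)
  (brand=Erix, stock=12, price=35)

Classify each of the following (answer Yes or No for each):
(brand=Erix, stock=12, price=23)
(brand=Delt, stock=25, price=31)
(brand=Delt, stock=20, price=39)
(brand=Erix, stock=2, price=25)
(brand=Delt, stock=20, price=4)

No, Yes, Yes, No, Yes

The pattern is that an item is 'Yes' exactly when: brand is Delt.
(brand=Erix, stock=12, price=23): brand is Erix — lacks this property, so No. (brand=Delt, stock=25, price=31): brand is Delt — passes, so Yes. (brand=Delt, stock=20, price=39): brand is Delt — passes, so Yes. (brand=Erix, stock=2, price=25): brand is Erix — lacks this property, so No. (brand=Delt, stock=20, price=4): brand is Delt — passes, so Yes.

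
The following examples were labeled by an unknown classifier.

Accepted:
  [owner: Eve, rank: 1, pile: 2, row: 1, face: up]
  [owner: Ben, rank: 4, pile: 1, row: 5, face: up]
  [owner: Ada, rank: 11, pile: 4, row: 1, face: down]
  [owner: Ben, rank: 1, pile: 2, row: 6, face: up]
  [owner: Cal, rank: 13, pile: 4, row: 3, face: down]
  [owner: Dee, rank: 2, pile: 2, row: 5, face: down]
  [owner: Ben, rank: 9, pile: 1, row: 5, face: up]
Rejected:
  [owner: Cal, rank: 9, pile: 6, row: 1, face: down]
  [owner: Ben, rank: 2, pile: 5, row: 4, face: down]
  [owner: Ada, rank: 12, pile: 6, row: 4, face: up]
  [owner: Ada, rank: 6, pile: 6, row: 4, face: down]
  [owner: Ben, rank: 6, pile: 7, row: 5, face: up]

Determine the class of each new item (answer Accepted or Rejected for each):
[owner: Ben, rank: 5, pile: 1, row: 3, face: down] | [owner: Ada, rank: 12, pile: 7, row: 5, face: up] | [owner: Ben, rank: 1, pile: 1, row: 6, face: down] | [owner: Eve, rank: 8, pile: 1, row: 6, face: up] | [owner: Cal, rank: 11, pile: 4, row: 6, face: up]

Accepted, Rejected, Accepted, Accepted, Accepted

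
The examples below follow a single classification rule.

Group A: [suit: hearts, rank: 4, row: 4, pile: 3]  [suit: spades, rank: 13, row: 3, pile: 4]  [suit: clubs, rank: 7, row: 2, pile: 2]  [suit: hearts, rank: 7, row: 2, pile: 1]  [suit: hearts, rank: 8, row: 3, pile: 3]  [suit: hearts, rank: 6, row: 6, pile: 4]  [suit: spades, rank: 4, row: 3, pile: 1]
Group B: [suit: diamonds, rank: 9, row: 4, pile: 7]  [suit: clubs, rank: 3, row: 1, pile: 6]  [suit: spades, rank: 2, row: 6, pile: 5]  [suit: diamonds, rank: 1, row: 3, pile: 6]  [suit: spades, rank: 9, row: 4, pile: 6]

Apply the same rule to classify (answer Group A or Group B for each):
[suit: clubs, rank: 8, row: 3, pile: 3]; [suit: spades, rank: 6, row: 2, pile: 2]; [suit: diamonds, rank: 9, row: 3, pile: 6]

Group A, Group A, Group B

The distinguishing property — pile ≤ 4 — holds for all the 'Group A' cases and none of the 'Group B' cases.
[suit: clubs, rank: 8, row: 3, pile: 3]: Group A (pile = 3). [suit: spades, rank: 6, row: 2, pile: 2]: Group A (pile = 2). [suit: diamonds, rank: 9, row: 3, pile: 6]: Group B (pile = 6).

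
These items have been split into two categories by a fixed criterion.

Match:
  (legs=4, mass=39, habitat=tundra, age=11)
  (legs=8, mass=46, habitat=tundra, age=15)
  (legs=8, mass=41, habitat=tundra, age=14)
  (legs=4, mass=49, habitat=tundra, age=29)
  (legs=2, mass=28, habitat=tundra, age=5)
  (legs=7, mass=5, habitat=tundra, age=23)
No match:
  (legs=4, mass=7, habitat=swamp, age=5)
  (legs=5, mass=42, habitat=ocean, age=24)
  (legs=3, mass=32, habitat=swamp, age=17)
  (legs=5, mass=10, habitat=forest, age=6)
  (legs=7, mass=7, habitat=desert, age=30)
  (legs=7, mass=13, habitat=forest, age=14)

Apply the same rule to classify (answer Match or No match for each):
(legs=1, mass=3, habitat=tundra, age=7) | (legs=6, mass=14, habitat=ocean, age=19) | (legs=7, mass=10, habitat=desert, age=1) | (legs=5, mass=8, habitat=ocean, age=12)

The common property of the 'Match' items is: habitat is tundra. No 'No match' item has it.

Match, No match, No match, No match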